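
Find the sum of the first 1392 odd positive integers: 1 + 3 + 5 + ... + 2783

Sum of first n odd numbers = n²
= 1392²
= 1937664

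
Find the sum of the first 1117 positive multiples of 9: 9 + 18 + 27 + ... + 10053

Factor out 9: = 9(1 + 2 + ... + 1117) = 9 × n(n+1)/2
= 9 × 1117×1118/2
= 9 × 624403
= 5619627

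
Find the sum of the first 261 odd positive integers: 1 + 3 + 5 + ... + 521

Sum of first n odd numbers = n²
= 261²
= 68121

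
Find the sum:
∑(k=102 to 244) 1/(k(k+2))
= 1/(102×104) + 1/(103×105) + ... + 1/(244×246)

Partial fractions: 1/(k(k+2)) = (1/2)[1/k - 1/(k+2)]
Telescoping leaves the first two and last two terms:
= (1/2)[1/102 + 1/103 - 1/245 - 1/246]
= 99957/17588795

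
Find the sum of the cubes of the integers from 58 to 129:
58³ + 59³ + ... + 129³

Use ∑_{k=1}^{n} k³ = [n(n+1)/2]², then subtract the first 57 terms.
∑_{k=1}^{129} k³ = [129×130/2]² = 8385² = 70308225
∑_{k=1}^{57} k³ = [57×58/2]² = 1653² = 2732409
∑_{k=58}^{129} k³ = 70308225 - 2732409 = 67575816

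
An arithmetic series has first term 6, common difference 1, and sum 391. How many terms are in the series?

Using S = n/2 × [2a + (n-1)d]
391 = n/2 × [2(6) + (n-1)(1)]
391 = n/2 × [12 + 1n - 1]
782 = n × [11 + 1n]
1n² + (11)n - 782 = 0
Discriminant: Δ = (11)² - 4(1)(-782) = 121 + 3128 = 3249
√Δ = 57
n = [-(11) + √Δ] / (2·1) = (-11 + 57) / 2 = 46 / 2 = 23
(The negative root is discarded since n must be a positive integer.)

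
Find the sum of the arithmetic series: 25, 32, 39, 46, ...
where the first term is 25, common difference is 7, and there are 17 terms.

Sₙ = n/2 × (first + last)
Last term = a + (n-1)d = 25 + (17-1)×7 = 137
S_17 = 17/2 × (25 + 137)
S_17 = 17/2 × 162 = 1377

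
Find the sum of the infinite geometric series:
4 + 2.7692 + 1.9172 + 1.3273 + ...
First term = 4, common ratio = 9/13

For |r| < 1, S = a / (1 - r)
S = 4 / (1 - (9/13))
S = 4 / (4/13)
S = 13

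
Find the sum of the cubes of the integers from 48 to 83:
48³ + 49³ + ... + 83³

Use ∑_{k=1}^{n} k³ = [n(n+1)/2]², then subtract the first 47 terms.
∑_{k=1}^{83} k³ = [83×84/2]² = 3486² = 12152196
∑_{k=1}^{47} k³ = [47×48/2]² = 1128² = 1272384
∑_{k=48}^{83} k³ = 12152196 - 1272384 = 10879812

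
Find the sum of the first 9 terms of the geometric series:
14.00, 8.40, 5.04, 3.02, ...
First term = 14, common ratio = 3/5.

Sₙ = a(1 - rⁿ) / (1 - r)
S_9 = 14(1 - (3/5)^9) / (1 - (3/5))
S_9 = 14(1 - (19683/1953125)) / (2/5)
S_9 = 13534094/390625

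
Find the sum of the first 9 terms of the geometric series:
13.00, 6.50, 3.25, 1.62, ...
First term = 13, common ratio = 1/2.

Sₙ = a(1 - rⁿ) / (1 - r)
S_9 = 13(1 - (1/2)^9) / (1 - (1/2))
S_9 = 13(1 - (1/512)) / (1/2)
S_9 = 6643/256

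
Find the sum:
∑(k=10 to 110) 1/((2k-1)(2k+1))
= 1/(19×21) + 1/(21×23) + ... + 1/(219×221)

Partial fractions: 1/((2k-1)(2k+1)) = (1/2)[1/(2k-1) - 1/(2k+1)]
The series telescopes:
= (1/2)[1/19 - 1/221]
= 101/4199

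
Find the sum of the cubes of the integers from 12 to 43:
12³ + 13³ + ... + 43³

Use ∑_{k=1}^{n} k³ = [n(n+1)/2]², then subtract the first 11 terms.
∑_{k=1}^{43} k³ = [43×44/2]² = 946² = 894916
∑_{k=1}^{11} k³ = [11×12/2]² = 66² = 4356
∑_{k=12}^{43} k³ = 894916 - 4356 = 890560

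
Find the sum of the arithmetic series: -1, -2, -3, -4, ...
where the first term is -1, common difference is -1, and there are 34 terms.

Sₙ = n/2 × (first + last)
Last term = a + (n-1)d = -1 + (34-1)×(-1) = -34
S_34 = 34/2 × (-1 + (-34))
S_34 = 34/2 × (-35) = -595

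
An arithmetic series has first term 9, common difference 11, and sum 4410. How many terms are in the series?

Using S = n/2 × [2a + (n-1)d]
4410 = n/2 × [2(9) + (n-1)(11)]
4410 = n/2 × [18 + 11n - 11]
8820 = n × [7 + 11n]
11n² + (7)n - 8820 = 0
Discriminant: Δ = (7)² - 4(11)(-8820) = 49 + 388080 = 388129
√Δ = 623
n = [-(7) + √Δ] / (2·11) = (-7 + 623) / 22 = 616 / 22 = 28
(The negative root is discarded since n must be a positive integer.)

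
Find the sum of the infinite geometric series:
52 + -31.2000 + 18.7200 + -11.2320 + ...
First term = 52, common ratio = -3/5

For |r| < 1, S = a / (1 - r)
S = 52 / (1 - (-3/5))
S = 52 / (8/5)
S = 65/2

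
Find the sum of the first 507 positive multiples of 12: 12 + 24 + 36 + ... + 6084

Factor out 12: = 12(1 + 2 + ... + 507) = 12 × n(n+1)/2
= 12 × 507×508/2
= 12 × 128778
= 1545336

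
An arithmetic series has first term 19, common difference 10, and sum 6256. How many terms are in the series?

Using S = n/2 × [2a + (n-1)d]
6256 = n/2 × [2(19) + (n-1)(10)]
6256 = n/2 × [38 + 10n - 10]
12512 = n × [28 + 10n]
10n² + (28)n - 12512 = 0
Discriminant: Δ = (28)² - 4(10)(-12512) = 784 + 500480 = 501264
√Δ = 708
n = [-(28) + √Δ] / (2·10) = (-28 + 708) / 20 = 680 / 20 = 34
(The negative root is discarded since n must be a positive integer.)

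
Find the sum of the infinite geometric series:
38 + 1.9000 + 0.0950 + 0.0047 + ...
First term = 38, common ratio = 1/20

For |r| < 1, S = a / (1 - r)
S = 38 / (1 - (1/20))
S = 38 / (19/20)
S = 40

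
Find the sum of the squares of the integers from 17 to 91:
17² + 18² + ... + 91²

Use ∑_{k=1}^{n} k² = n(n+1)(2n+1)/6, then subtract the first 16 terms.
∑_{k=1}^{91} k² = 91×92×183/6 = 255346
∑_{k=1}^{16} k² = 16×17×33/6 = 1496
∑_{k=17}^{91} k² = 255346 - 1496 = 253850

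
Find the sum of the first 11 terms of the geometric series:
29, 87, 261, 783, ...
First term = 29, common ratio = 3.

Sₙ = a(1 - rⁿ) / (1 - r)
S_11 = 29(1 - 3^11) / (1 - 3)
S_11 = 29(1 - 177147) / (-2)
S_11 = 2568617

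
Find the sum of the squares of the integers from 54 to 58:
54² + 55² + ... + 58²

Use ∑_{k=1}^{n} k² = n(n+1)(2n+1)/6, then subtract the first 53 terms.
∑_{k=1}^{58} k² = 58×59×117/6 = 66729
∑_{k=1}^{53} k² = 53×54×107/6 = 51039
∑_{k=54}^{58} k² = 66729 - 51039 = 15690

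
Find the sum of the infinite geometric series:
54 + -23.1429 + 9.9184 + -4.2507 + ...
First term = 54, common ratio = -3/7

For |r| < 1, S = a / (1 - r)
S = 54 / (1 - (-3/7))
S = 54 / (10/7)
S = 189/5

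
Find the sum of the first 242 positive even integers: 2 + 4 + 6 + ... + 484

Sum of first n even numbers = n(n+1)
= 242×243
= 58806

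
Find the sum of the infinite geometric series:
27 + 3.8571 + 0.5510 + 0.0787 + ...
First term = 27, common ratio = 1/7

For |r| < 1, S = a / (1 - r)
S = 27 / (1 - (1/7))
S = 27 / (6/7)
S = 63/2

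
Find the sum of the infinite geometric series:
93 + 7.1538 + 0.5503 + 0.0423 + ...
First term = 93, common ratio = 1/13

For |r| < 1, S = a / (1 - r)
S = 93 / (1 - (1/13))
S = 93 / (12/13)
S = 403/4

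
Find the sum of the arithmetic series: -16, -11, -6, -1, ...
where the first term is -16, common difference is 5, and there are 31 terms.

Sₙ = n/2 × (first + last)
Last term = a + (n-1)d = -16 + (31-1)×5 = 134
S_31 = 31/2 × (-16 + 134)
S_31 = 31/2 × 118 = 1829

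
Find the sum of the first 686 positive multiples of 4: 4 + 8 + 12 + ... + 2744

Factor out 4: = 4(1 + 2 + ... + 686) = 4 × n(n+1)/2
= 4 × 686×687/2
= 4 × 235641
= 942564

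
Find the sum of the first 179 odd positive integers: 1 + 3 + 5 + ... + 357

Sum of first n odd numbers = n²
= 179²
= 32041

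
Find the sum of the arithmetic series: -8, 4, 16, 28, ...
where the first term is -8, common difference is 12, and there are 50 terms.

Sₙ = n/2 × (first + last)
Last term = a + (n-1)d = -8 + (50-1)×12 = 580
S_50 = 50/2 × (-8 + 580)
S_50 = 50/2 × 572 = 14300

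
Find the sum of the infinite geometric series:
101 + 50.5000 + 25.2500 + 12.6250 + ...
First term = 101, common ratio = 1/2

For |r| < 1, S = a / (1 - r)
S = 101 / (1 - (1/2))
S = 101 / (1/2)
S = 202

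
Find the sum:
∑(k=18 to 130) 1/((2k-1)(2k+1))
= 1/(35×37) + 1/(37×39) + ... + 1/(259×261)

Partial fractions: 1/((2k-1)(2k+1)) = (1/2)[1/(2k-1) - 1/(2k+1)]
The series telescopes:
= (1/2)[1/35 - 1/261]
= 113/9135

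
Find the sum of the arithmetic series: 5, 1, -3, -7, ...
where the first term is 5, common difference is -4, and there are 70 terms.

Sₙ = n/2 × (first + last)
Last term = a + (n-1)d = 5 + (70-1)×(-4) = -271
S_70 = 70/2 × (5 + (-271))
S_70 = 70/2 × (-266) = -9310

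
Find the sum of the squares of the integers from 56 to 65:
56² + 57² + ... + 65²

Use ∑_{k=1}^{n} k² = n(n+1)(2n+1)/6, then subtract the first 55 terms.
∑_{k=1}^{65} k² = 65×66×131/6 = 93665
∑_{k=1}^{55} k² = 55×56×111/6 = 56980
∑_{k=56}^{65} k² = 93665 - 56980 = 36685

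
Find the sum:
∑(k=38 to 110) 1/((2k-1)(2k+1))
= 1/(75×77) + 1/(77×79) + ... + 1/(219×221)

Partial fractions: 1/((2k-1)(2k+1)) = (1/2)[1/(2k-1) - 1/(2k+1)]
The series telescopes:
= (1/2)[1/75 - 1/221]
= 73/16575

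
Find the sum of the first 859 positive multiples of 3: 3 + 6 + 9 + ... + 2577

Factor out 3: = 3(1 + 2 + ... + 859) = 3 × n(n+1)/2
= 3 × 859×860/2
= 3 × 369370
= 1108110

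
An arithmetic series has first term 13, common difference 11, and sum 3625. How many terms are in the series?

Using S = n/2 × [2a + (n-1)d]
3625 = n/2 × [2(13) + (n-1)(11)]
3625 = n/2 × [26 + 11n - 11]
7250 = n × [15 + 11n]
11n² + (15)n - 7250 = 0
Discriminant: Δ = (15)² - 4(11)(-7250) = 225 + 319000 = 319225
√Δ = 565
n = [-(15) + √Δ] / (2·11) = (-15 + 565) / 22 = 550 / 22 = 25
(The negative root is discarded since n must be a positive integer.)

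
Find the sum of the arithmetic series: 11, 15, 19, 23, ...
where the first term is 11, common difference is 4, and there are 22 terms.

Sₙ = n/2 × (first + last)
Last term = a + (n-1)d = 11 + (22-1)×4 = 95
S_22 = 22/2 × (11 + 95)
S_22 = 22/2 × 106 = 1166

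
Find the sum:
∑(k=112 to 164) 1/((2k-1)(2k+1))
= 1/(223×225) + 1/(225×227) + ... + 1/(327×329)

Partial fractions: 1/((2k-1)(2k+1)) = (1/2)[1/(2k-1) - 1/(2k+1)]
The series telescopes:
= (1/2)[1/223 - 1/329]
= 53/73367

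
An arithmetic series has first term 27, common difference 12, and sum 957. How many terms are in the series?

Using S = n/2 × [2a + (n-1)d]
957 = n/2 × [2(27) + (n-1)(12)]
957 = n/2 × [54 + 12n - 12]
1914 = n × [42 + 12n]
12n² + (42)n - 1914 = 0
Discriminant: Δ = (42)² - 4(12)(-1914) = 1764 + 91872 = 93636
√Δ = 306
n = [-(42) + √Δ] / (2·12) = (-42 + 306) / 24 = 264 / 24 = 11
(The negative root is discarded since n must be a positive integer.)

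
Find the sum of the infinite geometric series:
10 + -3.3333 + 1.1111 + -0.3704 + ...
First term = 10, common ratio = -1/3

For |r| < 1, S = a / (1 - r)
S = 10 / (1 - (-1/3))
S = 10 / (4/3)
S = 15/2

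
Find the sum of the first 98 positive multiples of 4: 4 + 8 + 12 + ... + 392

Factor out 4: = 4(1 + 2 + ... + 98) = 4 × n(n+1)/2
= 4 × 98×99/2
= 4 × 4851
= 19404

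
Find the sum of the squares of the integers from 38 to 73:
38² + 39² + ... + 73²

Use ∑_{k=1}^{n} k² = n(n+1)(2n+1)/6, then subtract the first 37 terms.
∑_{k=1}^{73} k² = 73×74×147/6 = 132349
∑_{k=1}^{37} k² = 37×38×75/6 = 17575
∑_{k=38}^{73} k² = 132349 - 17575 = 114774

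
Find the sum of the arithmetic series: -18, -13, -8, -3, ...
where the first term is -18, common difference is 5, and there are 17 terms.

Sₙ = n/2 × (first + last)
Last term = a + (n-1)d = -18 + (17-1)×5 = 62
S_17 = 17/2 × (-18 + 62)
S_17 = 17/2 × 44 = 374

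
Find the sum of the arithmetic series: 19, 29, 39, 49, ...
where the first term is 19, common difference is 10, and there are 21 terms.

Sₙ = n/2 × (first + last)
Last term = a + (n-1)d = 19 + (21-1)×10 = 219
S_21 = 21/2 × (19 + 219)
S_21 = 21/2 × 238 = 2499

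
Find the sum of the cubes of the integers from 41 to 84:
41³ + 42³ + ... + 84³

Use ∑_{k=1}^{n} k³ = [n(n+1)/2]², then subtract the first 40 terms.
∑_{k=1}^{84} k³ = [84×85/2]² = 3570² = 12744900
∑_{k=1}^{40} k³ = [40×41/2]² = 820² = 672400
∑_{k=41}^{84} k³ = 12744900 - 672400 = 12072500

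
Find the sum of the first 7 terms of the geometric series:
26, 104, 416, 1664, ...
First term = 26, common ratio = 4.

Sₙ = a(1 - rⁿ) / (1 - r)
S_7 = 26(1 - 4^7) / (1 - 4)
S_7 = 26(1 - 16384) / (-3)
S_7 = 141986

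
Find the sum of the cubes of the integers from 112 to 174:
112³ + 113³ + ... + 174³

Use ∑_{k=1}^{n} k³ = [n(n+1)/2]², then subtract the first 111 terms.
∑_{k=1}^{174} k³ = [174×175/2]² = 15225² = 231800625
∑_{k=1}^{111} k³ = [111×112/2]² = 6216² = 38638656
∑_{k=112}^{174} k³ = 231800625 - 38638656 = 193161969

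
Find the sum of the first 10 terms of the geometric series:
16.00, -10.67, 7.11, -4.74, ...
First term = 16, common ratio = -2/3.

Sₙ = a(1 - rⁿ) / (1 - r)
S_10 = 16(1 - (-2/3)^10) / (1 - (-2/3))
S_10 = 16(1 - (1024/59049)) / (5/3)
S_10 = 185680/19683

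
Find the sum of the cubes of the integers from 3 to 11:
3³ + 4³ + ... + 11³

Use ∑_{k=1}^{n} k³ = [n(n+1)/2]², then subtract the first 2 terms.
∑_{k=1}^{11} k³ = [11×12/2]² = 66² = 4356
∑_{k=1}^{2} k³ = [2×3/2]² = 3² = 9
∑_{k=3}^{11} k³ = 4356 - 9 = 4347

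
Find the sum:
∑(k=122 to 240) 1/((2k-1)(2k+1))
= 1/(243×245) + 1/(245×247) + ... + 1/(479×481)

Partial fractions: 1/((2k-1)(2k+1)) = (1/2)[1/(2k-1) - 1/(2k+1)]
The series telescopes:
= (1/2)[1/243 - 1/481]
= 119/116883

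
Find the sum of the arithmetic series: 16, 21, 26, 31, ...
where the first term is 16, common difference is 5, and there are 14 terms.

Sₙ = n/2 × (first + last)
Last term = a + (n-1)d = 16 + (14-1)×5 = 81
S_14 = 14/2 × (16 + 81)
S_14 = 14/2 × 97 = 679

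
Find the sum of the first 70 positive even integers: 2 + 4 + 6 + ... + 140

Sum of first n even numbers = n(n+1)
= 70×71
= 4970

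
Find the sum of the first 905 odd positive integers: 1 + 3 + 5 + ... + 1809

Sum of first n odd numbers = n²
= 905²
= 819025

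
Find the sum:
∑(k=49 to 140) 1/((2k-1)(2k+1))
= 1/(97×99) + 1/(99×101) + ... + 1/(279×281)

Partial fractions: 1/((2k-1)(2k+1)) = (1/2)[1/(2k-1) - 1/(2k+1)]
The series telescopes:
= (1/2)[1/97 - 1/281]
= 92/27257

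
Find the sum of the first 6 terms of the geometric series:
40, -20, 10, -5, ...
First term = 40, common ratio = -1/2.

Sₙ = a(1 - rⁿ) / (1 - r)
S_6 = 40(1 - (-1/2)^6) / (1 - (-1/2))
S_6 = 40(1 - (1/64)) / (3/2)
S_6 = 105/4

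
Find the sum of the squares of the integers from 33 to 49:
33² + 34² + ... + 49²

Use ∑_{k=1}^{n} k² = n(n+1)(2n+1)/6, then subtract the first 32 terms.
∑_{k=1}^{49} k² = 49×50×99/6 = 40425
∑_{k=1}^{32} k² = 32×33×65/6 = 11440
∑_{k=33}^{49} k² = 40425 - 11440 = 28985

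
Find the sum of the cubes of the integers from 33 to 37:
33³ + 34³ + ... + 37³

Use ∑_{k=1}^{n} k³ = [n(n+1)/2]², then subtract the first 32 terms.
∑_{k=1}^{37} k³ = [37×38/2]² = 703² = 494209
∑_{k=1}^{32} k³ = [32×33/2]² = 528² = 278784
∑_{k=33}^{37} k³ = 494209 - 278784 = 215425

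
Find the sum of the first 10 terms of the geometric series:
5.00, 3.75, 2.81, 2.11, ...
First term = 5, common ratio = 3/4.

Sₙ = a(1 - rⁿ) / (1 - r)
S_10 = 5(1 - (3/4)^10) / (1 - (3/4))
S_10 = 5(1 - (59049/1048576)) / (1/4)
S_10 = 4947635/262144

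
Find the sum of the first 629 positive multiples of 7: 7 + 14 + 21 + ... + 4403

Factor out 7: = 7(1 + 2 + ... + 629) = 7 × n(n+1)/2
= 7 × 629×630/2
= 7 × 198135
= 1386945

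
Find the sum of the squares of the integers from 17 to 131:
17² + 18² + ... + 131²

Use ∑_{k=1}^{n} k² = n(n+1)(2n+1)/6, then subtract the first 16 terms.
∑_{k=1}^{131} k² = 131×132×263/6 = 757966
∑_{k=1}^{16} k² = 16×17×33/6 = 1496
∑_{k=17}^{131} k² = 757966 - 1496 = 756470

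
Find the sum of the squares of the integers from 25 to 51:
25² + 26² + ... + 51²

Use ∑_{k=1}^{n} k² = n(n+1)(2n+1)/6, then subtract the first 24 terms.
∑_{k=1}^{51} k² = 51×52×103/6 = 45526
∑_{k=1}^{24} k² = 24×25×49/6 = 4900
∑_{k=25}^{51} k² = 45526 - 4900 = 40626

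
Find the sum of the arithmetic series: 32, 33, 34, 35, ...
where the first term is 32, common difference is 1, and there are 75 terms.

Sₙ = n/2 × (first + last)
Last term = a + (n-1)d = 32 + (75-1)×1 = 106
S_75 = 75/2 × (32 + 106)
S_75 = 75/2 × 138 = 5175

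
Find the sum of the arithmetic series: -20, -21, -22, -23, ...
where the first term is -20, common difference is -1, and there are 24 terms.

Sₙ = n/2 × (first + last)
Last term = a + (n-1)d = -20 + (24-1)×(-1) = -43
S_24 = 24/2 × (-20 + (-43))
S_24 = 24/2 × (-63) = -756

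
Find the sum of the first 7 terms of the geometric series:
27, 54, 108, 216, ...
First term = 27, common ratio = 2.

Sₙ = a(1 - rⁿ) / (1 - r)
S_7 = 27(1 - 2^7) / (1 - 2)
S_7 = 27(1 - 128) / (-1)
S_7 = 3429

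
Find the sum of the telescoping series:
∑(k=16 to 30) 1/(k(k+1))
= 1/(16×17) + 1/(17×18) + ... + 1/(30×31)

Partial fractions: 1/(k(k+1)) = 1/k - 1/(k+1)
The series telescopes:
= (1/16 - 1/17) + (1/17 - 1/18) + ... + (1/30 - 1/31)
= 1/16 - 1/31
= 15/496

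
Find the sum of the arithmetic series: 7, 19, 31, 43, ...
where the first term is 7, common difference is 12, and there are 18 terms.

Sₙ = n/2 × (first + last)
Last term = a + (n-1)d = 7 + (18-1)×12 = 211
S_18 = 18/2 × (7 + 211)
S_18 = 18/2 × 218 = 1962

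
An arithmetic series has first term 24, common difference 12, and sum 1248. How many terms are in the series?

Using S = n/2 × [2a + (n-1)d]
1248 = n/2 × [2(24) + (n-1)(12)]
1248 = n/2 × [48 + 12n - 12]
2496 = n × [36 + 12n]
12n² + (36)n - 2496 = 0
Discriminant: Δ = (36)² - 4(12)(-2496) = 1296 + 119808 = 121104
√Δ = 348
n = [-(36) + √Δ] / (2·12) = (-36 + 348) / 24 = 312 / 24 = 13
(The negative root is discarded since n must be a positive integer.)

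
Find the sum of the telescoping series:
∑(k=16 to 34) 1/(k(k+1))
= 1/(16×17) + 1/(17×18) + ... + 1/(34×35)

Partial fractions: 1/(k(k+1)) = 1/k - 1/(k+1)
The series telescopes:
= (1/16 - 1/17) + (1/17 - 1/18) + ... + (1/34 - 1/35)
= 1/16 - 1/35
= 19/560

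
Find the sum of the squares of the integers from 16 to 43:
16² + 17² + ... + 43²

Use ∑_{k=1}^{n} k² = n(n+1)(2n+1)/6, then subtract the first 15 terms.
∑_{k=1}^{43} k² = 43×44×87/6 = 27434
∑_{k=1}^{15} k² = 15×16×31/6 = 1240
∑_{k=16}^{43} k² = 27434 - 1240 = 26194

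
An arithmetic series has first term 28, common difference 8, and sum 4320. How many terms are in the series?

Using S = n/2 × [2a + (n-1)d]
4320 = n/2 × [2(28) + (n-1)(8)]
4320 = n/2 × [56 + 8n - 8]
8640 = n × [48 + 8n]
8n² + (48)n - 8640 = 0
Discriminant: Δ = (48)² - 4(8)(-8640) = 2304 + 276480 = 278784
√Δ = 528
n = [-(48) + √Δ] / (2·8) = (-48 + 528) / 16 = 480 / 16 = 30
(The negative root is discarded since n must be a positive integer.)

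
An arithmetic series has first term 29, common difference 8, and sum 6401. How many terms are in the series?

Using S = n/2 × [2a + (n-1)d]
6401 = n/2 × [2(29) + (n-1)(8)]
6401 = n/2 × [58 + 8n - 8]
12802 = n × [50 + 8n]
8n² + (50)n - 12802 = 0
Discriminant: Δ = (50)² - 4(8)(-12802) = 2500 + 409664 = 412164
√Δ = 642
n = [-(50) + √Δ] / (2·8) = (-50 + 642) / 16 = 592 / 16 = 37
(The negative root is discarded since n must be a positive integer.)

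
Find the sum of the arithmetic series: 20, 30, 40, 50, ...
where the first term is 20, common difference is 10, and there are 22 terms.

Sₙ = n/2 × (first + last)
Last term = a + (n-1)d = 20 + (22-1)×10 = 230
S_22 = 22/2 × (20 + 230)
S_22 = 22/2 × 250 = 2750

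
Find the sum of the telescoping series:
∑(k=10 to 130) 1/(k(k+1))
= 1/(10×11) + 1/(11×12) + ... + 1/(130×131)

Partial fractions: 1/(k(k+1)) = 1/k - 1/(k+1)
The series telescopes:
= (1/10 - 1/11) + (1/11 - 1/12) + ... + (1/130 - 1/131)
= 1/10 - 1/131
= 121/1310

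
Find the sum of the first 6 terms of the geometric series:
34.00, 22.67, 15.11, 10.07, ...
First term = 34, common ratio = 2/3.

Sₙ = a(1 - rⁿ) / (1 - r)
S_6 = 34(1 - (2/3)^6) / (1 - (2/3))
S_6 = 34(1 - (64/729)) / (1/3)
S_6 = 22610/243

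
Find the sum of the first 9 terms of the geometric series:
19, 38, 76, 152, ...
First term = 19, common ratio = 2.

Sₙ = a(1 - rⁿ) / (1 - r)
S_9 = 19(1 - 2^9) / (1 - 2)
S_9 = 19(1 - 512) / (-1)
S_9 = 9709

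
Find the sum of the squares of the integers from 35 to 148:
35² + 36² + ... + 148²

Use ∑_{k=1}^{n} k² = n(n+1)(2n+1)/6, then subtract the first 34 terms.
∑_{k=1}^{148} k² = 148×149×297/6 = 1091574
∑_{k=1}^{34} k² = 34×35×69/6 = 13685
∑_{k=35}^{148} k² = 1091574 - 13685 = 1077889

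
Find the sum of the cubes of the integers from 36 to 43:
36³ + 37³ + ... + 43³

Use ∑_{k=1}^{n} k³ = [n(n+1)/2]², then subtract the first 35 terms.
∑_{k=1}^{43} k³ = [43×44/2]² = 946² = 894916
∑_{k=1}^{35} k³ = [35×36/2]² = 630² = 396900
∑_{k=36}^{43} k³ = 894916 - 396900 = 498016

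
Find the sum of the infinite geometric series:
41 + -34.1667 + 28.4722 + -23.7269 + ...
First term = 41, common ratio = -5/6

For |r| < 1, S = a / (1 - r)
S = 41 / (1 - (-5/6))
S = 41 / (11/6)
S = 246/11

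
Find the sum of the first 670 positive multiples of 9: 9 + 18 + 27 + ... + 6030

Factor out 9: = 9(1 + 2 + ... + 670) = 9 × n(n+1)/2
= 9 × 670×671/2
= 9 × 224785
= 2023065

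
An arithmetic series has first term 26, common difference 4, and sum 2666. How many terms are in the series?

Using S = n/2 × [2a + (n-1)d]
2666 = n/2 × [2(26) + (n-1)(4)]
2666 = n/2 × [52 + 4n - 4]
5332 = n × [48 + 4n]
4n² + (48)n - 5332 = 0
Discriminant: Δ = (48)² - 4(4)(-5332) = 2304 + 85312 = 87616
√Δ = 296
n = [-(48) + √Δ] / (2·4) = (-48 + 296) / 8 = 248 / 8 = 31
(The negative root is discarded since n must be a positive integer.)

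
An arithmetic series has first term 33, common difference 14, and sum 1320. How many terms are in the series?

Using S = n/2 × [2a + (n-1)d]
1320 = n/2 × [2(33) + (n-1)(14)]
1320 = n/2 × [66 + 14n - 14]
2640 = n × [52 + 14n]
14n² + (52)n - 2640 = 0
Discriminant: Δ = (52)² - 4(14)(-2640) = 2704 + 147840 = 150544
√Δ = 388
n = [-(52) + √Δ] / (2·14) = (-52 + 388) / 28 = 336 / 28 = 12
(The negative root is discarded since n must be a positive integer.)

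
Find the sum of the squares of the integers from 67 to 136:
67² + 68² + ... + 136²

Use ∑_{k=1}^{n} k² = n(n+1)(2n+1)/6, then subtract the first 66 terms.
∑_{k=1}^{136} k² = 136×137×273/6 = 847756
∑_{k=1}^{66} k² = 66×67×133/6 = 98021
∑_{k=67}^{136} k² = 847756 - 98021 = 749735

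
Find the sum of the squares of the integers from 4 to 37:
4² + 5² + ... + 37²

Use ∑_{k=1}^{n} k² = n(n+1)(2n+1)/6, then subtract the first 3 terms.
∑_{k=1}^{37} k² = 37×38×75/6 = 17575
∑_{k=1}^{3} k² = 3×4×7/6 = 14
∑_{k=4}^{37} k² = 17575 - 14 = 17561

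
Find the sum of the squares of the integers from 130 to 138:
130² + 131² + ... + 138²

Use ∑_{k=1}^{n} k² = n(n+1)(2n+1)/6, then subtract the first 129 terms.
∑_{k=1}^{138} k² = 138×139×277/6 = 885569
∑_{k=1}^{129} k² = 129×130×259/6 = 723905
∑_{k=130}^{138} k² = 885569 - 723905 = 161664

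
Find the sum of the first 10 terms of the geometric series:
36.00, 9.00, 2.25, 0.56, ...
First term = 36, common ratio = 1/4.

Sₙ = a(1 - rⁿ) / (1 - r)
S_10 = 36(1 - (1/4)^10) / (1 - (1/4))
S_10 = 36(1 - (1/1048576)) / (3/4)
S_10 = 3145725/65536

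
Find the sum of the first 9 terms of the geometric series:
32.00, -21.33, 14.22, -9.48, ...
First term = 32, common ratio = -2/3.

Sₙ = a(1 - rⁿ) / (1 - r)
S_9 = 32(1 - (-2/3)^9) / (1 - (-2/3))
S_9 = 32(1 - (-512/19683)) / (5/3)
S_9 = 129248/6561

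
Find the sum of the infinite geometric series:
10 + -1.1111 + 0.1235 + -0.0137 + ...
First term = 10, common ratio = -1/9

For |r| < 1, S = a / (1 - r)
S = 10 / (1 - (-1/9))
S = 10 / (10/9)
S = 9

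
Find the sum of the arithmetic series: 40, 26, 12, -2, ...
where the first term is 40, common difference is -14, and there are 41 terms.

Sₙ = n/2 × (first + last)
Last term = a + (n-1)d = 40 + (41-1)×(-14) = -520
S_41 = 41/2 × (40 + (-520))
S_41 = 41/2 × (-480) = -9840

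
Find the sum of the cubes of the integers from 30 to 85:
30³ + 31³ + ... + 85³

Use ∑_{k=1}^{n} k³ = [n(n+1)/2]², then subtract the first 29 terms.
∑_{k=1}^{85} k³ = [85×86/2]² = 3655² = 13359025
∑_{k=1}^{29} k³ = [29×30/2]² = 435² = 189225
∑_{k=30}^{85} k³ = 13359025 - 189225 = 13169800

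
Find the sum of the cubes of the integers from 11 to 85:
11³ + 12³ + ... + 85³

Use ∑_{k=1}^{n} k³ = [n(n+1)/2]², then subtract the first 10 terms.
∑_{k=1}^{85} k³ = [85×86/2]² = 3655² = 13359025
∑_{k=1}^{10} k³ = [10×11/2]² = 55² = 3025
∑_{k=11}^{85} k³ = 13359025 - 3025 = 13356000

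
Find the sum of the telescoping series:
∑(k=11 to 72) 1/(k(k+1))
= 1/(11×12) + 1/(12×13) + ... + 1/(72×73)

Partial fractions: 1/(k(k+1)) = 1/k - 1/(k+1)
The series telescopes:
= (1/11 - 1/12) + (1/12 - 1/13) + ... + (1/72 - 1/73)
= 1/11 - 1/73
= 62/803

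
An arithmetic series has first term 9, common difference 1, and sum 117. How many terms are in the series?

Using S = n/2 × [2a + (n-1)d]
117 = n/2 × [2(9) + (n-1)(1)]
117 = n/2 × [18 + 1n - 1]
234 = n × [17 + 1n]
1n² + (17)n - 234 = 0
Discriminant: Δ = (17)² - 4(1)(-234) = 289 + 936 = 1225
√Δ = 35
n = [-(17) + √Δ] / (2·1) = (-17 + 35) / 2 = 18 / 2 = 9
(The negative root is discarded since n must be a positive integer.)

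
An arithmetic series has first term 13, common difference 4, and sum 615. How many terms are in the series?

Using S = n/2 × [2a + (n-1)d]
615 = n/2 × [2(13) + (n-1)(4)]
615 = n/2 × [26 + 4n - 4]
1230 = n × [22 + 4n]
4n² + (22)n - 1230 = 0
Discriminant: Δ = (22)² - 4(4)(-1230) = 484 + 19680 = 20164
√Δ = 142
n = [-(22) + √Δ] / (2·4) = (-22 + 142) / 8 = 120 / 8 = 15
(The negative root is discarded since n must be a positive integer.)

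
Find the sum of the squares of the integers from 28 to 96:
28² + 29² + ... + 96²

Use ∑_{k=1}^{n} k² = n(n+1)(2n+1)/6, then subtract the first 27 terms.
∑_{k=1}^{96} k² = 96×97×193/6 = 299536
∑_{k=1}^{27} k² = 27×28×55/6 = 6930
∑_{k=28}^{96} k² = 299536 - 6930 = 292606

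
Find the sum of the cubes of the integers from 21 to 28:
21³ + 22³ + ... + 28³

Use ∑_{k=1}^{n} k³ = [n(n+1)/2]², then subtract the first 20 terms.
∑_{k=1}^{28} k³ = [28×29/2]² = 406² = 164836
∑_{k=1}^{20} k³ = [20×21/2]² = 210² = 44100
∑_{k=21}^{28} k³ = 164836 - 44100 = 120736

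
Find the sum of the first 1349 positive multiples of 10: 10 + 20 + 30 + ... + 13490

Factor out 10: = 10(1 + 2 + ... + 1349) = 10 × n(n+1)/2
= 10 × 1349×1350/2
= 10 × 910575
= 9105750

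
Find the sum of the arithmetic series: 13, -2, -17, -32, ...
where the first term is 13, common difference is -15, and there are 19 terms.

Sₙ = n/2 × (first + last)
Last term = a + (n-1)d = 13 + (19-1)×(-15) = -257
S_19 = 19/2 × (13 + (-257))
S_19 = 19/2 × (-244) = -2318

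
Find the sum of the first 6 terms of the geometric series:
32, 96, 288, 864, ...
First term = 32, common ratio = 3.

Sₙ = a(1 - rⁿ) / (1 - r)
S_6 = 32(1 - 3^6) / (1 - 3)
S_6 = 32(1 - 729) / (-2)
S_6 = 11648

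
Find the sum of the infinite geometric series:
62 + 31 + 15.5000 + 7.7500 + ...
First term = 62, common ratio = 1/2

For |r| < 1, S = a / (1 - r)
S = 62 / (1 - (1/2))
S = 62 / (1/2)
S = 124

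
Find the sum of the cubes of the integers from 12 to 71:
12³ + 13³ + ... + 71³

Use ∑_{k=1}^{n} k³ = [n(n+1)/2]², then subtract the first 11 terms.
∑_{k=1}^{71} k³ = [71×72/2]² = 2556² = 6533136
∑_{k=1}^{11} k³ = [11×12/2]² = 66² = 4356
∑_{k=12}^{71} k³ = 6533136 - 4356 = 6528780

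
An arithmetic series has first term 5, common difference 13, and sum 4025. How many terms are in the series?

Using S = n/2 × [2a + (n-1)d]
4025 = n/2 × [2(5) + (n-1)(13)]
4025 = n/2 × [10 + 13n - 13]
8050 = n × [-3 + 13n]
13n² + (-3)n - 8050 = 0
Discriminant: Δ = (-3)² - 4(13)(-8050) = 9 + 418600 = 418609
√Δ = 647
n = [-(-3) + √Δ] / (2·13) = (3 + 647) / 26 = 650 / 26 = 25
(The negative root is discarded since n must be a positive integer.)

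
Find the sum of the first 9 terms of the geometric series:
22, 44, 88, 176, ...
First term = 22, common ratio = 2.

Sₙ = a(1 - rⁿ) / (1 - r)
S_9 = 22(1 - 2^9) / (1 - 2)
S_9 = 22(1 - 512) / (-1)
S_9 = 11242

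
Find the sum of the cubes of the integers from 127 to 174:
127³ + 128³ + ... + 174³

Use ∑_{k=1}^{n} k³ = [n(n+1)/2]², then subtract the first 126 terms.
∑_{k=1}^{174} k³ = [174×175/2]² = 15225² = 231800625
∑_{k=1}^{126} k³ = [126×127/2]² = 8001² = 64016001
∑_{k=127}^{174} k³ = 231800625 - 64016001 = 167784624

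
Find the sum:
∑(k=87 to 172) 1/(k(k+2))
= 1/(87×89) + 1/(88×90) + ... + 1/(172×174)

Partial fractions: 1/(k(k+2)) = (1/2)[1/k - 1/(k+2)]
Telescoping leaves the first two and last two terms:
= (1/2)[1/87 + 1/88 - 1/173 - 1/174]
= 15007/2648976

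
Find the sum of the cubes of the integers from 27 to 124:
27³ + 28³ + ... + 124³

Use ∑_{k=1}^{n} k³ = [n(n+1)/2]², then subtract the first 26 terms.
∑_{k=1}^{124} k³ = [124×125/2]² = 7750² = 60062500
∑_{k=1}^{26} k³ = [26×27/2]² = 351² = 123201
∑_{k=27}^{124} k³ = 60062500 - 123201 = 59939299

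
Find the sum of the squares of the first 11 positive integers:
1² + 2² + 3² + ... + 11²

Formula: ∑k² = n(n+1)(2n+1)/6
= 11×12×23/6
= 3036/6
= 506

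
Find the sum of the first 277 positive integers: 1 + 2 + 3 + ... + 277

Formula: ∑k = n(n+1)/2
= 277×278/2
= 77006/2
= 38503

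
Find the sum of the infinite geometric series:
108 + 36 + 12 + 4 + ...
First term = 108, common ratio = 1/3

For |r| < 1, S = a / (1 - r)
S = 108 / (1 - (1/3))
S = 108 / (2/3)
S = 162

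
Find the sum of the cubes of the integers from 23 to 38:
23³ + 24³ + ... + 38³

Use ∑_{k=1}^{n} k³ = [n(n+1)/2]², then subtract the first 22 terms.
∑_{k=1}^{38} k³ = [38×39/2]² = 741² = 549081
∑_{k=1}^{22} k³ = [22×23/2]² = 253² = 64009
∑_{k=23}^{38} k³ = 549081 - 64009 = 485072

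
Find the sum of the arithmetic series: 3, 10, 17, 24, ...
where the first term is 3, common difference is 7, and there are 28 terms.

Sₙ = n/2 × (first + last)
Last term = a + (n-1)d = 3 + (28-1)×7 = 192
S_28 = 28/2 × (3 + 192)
S_28 = 28/2 × 195 = 2730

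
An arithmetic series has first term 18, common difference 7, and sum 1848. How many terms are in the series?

Using S = n/2 × [2a + (n-1)d]
1848 = n/2 × [2(18) + (n-1)(7)]
1848 = n/2 × [36 + 7n - 7]
3696 = n × [29 + 7n]
7n² + (29)n - 3696 = 0
Discriminant: Δ = (29)² - 4(7)(-3696) = 841 + 103488 = 104329
√Δ = 323
n = [-(29) + √Δ] / (2·7) = (-29 + 323) / 14 = 294 / 14 = 21
(The negative root is discarded since n must be a positive integer.)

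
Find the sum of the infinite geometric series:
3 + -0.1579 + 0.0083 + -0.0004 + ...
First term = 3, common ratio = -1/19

For |r| < 1, S = a / (1 - r)
S = 3 / (1 - (-1/19))
S = 3 / (20/19)
S = 57/20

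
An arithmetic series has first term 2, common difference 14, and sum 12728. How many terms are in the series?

Using S = n/2 × [2a + (n-1)d]
12728 = n/2 × [2(2) + (n-1)(14)]
12728 = n/2 × [4 + 14n - 14]
25456 = n × [-10 + 14n]
14n² + (-10)n - 25456 = 0
Discriminant: Δ = (-10)² - 4(14)(-25456) = 100 + 1425536 = 1425636
√Δ = 1194
n = [-(-10) + √Δ] / (2·14) = (10 + 1194) / 28 = 1204 / 28 = 43
(The negative root is discarded since n must be a positive integer.)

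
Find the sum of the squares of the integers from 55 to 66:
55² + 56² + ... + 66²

Use ∑_{k=1}^{n} k² = n(n+1)(2n+1)/6, then subtract the first 54 terms.
∑_{k=1}^{66} k² = 66×67×133/6 = 98021
∑_{k=1}^{54} k² = 54×55×109/6 = 53955
∑_{k=55}^{66} k² = 98021 - 53955 = 44066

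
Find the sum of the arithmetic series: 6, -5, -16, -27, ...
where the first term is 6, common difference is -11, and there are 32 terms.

Sₙ = n/2 × (first + last)
Last term = a + (n-1)d = 6 + (32-1)×(-11) = -335
S_32 = 32/2 × (6 + (-335))
S_32 = 32/2 × (-329) = -5264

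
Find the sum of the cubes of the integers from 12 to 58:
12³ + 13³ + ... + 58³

Use ∑_{k=1}^{n} k³ = [n(n+1)/2]², then subtract the first 11 terms.
∑_{k=1}^{58} k³ = [58×59/2]² = 1711² = 2927521
∑_{k=1}^{11} k³ = [11×12/2]² = 66² = 4356
∑_{k=12}^{58} k³ = 2927521 - 4356 = 2923165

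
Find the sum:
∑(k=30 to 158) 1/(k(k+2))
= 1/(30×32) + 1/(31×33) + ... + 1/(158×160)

Partial fractions: 1/(k(k+2)) = (1/2)[1/k - 1/(k+2)]
Telescoping leaves the first two and last two terms:
= (1/2)[1/30 + 1/31 - 1/159 - 1/160]
= 41839/1577280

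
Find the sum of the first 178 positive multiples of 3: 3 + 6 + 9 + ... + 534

Factor out 3: = 3(1 + 2 + ... + 178) = 3 × n(n+1)/2
= 3 × 178×179/2
= 3 × 15931
= 47793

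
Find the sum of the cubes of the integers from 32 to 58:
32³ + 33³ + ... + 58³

Use ∑_{k=1}^{n} k³ = [n(n+1)/2]², then subtract the first 31 terms.
∑_{k=1}^{58} k³ = [58×59/2]² = 1711² = 2927521
∑_{k=1}^{31} k³ = [31×32/2]² = 496² = 246016
∑_{k=32}^{58} k³ = 2927521 - 246016 = 2681505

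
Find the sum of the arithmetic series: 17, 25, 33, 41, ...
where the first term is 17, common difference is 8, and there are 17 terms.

Sₙ = n/2 × (first + last)
Last term = a + (n-1)d = 17 + (17-1)×8 = 145
S_17 = 17/2 × (17 + 145)
S_17 = 17/2 × 162 = 1377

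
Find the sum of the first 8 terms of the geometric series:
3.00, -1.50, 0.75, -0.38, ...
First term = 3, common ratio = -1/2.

Sₙ = a(1 - rⁿ) / (1 - r)
S_8 = 3(1 - (-1/2)^8) / (1 - (-1/2))
S_8 = 3(1 - (1/256)) / (3/2)
S_8 = 255/128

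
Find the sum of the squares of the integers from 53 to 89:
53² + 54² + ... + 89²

Use ∑_{k=1}^{n} k² = n(n+1)(2n+1)/6, then subtract the first 52 terms.
∑_{k=1}^{89} k² = 89×90×179/6 = 238965
∑_{k=1}^{52} k² = 52×53×105/6 = 48230
∑_{k=53}^{89} k² = 238965 - 48230 = 190735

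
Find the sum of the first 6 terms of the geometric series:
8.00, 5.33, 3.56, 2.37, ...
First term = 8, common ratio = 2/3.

Sₙ = a(1 - rⁿ) / (1 - r)
S_6 = 8(1 - (2/3)^6) / (1 - (2/3))
S_6 = 8(1 - (64/729)) / (1/3)
S_6 = 5320/243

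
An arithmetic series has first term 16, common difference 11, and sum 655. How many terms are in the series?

Using S = n/2 × [2a + (n-1)d]
655 = n/2 × [2(16) + (n-1)(11)]
655 = n/2 × [32 + 11n - 11]
1310 = n × [21 + 11n]
11n² + (21)n - 1310 = 0
Discriminant: Δ = (21)² - 4(11)(-1310) = 441 + 57640 = 58081
√Δ = 241
n = [-(21) + √Δ] / (2·11) = (-21 + 241) / 22 = 220 / 22 = 10
(The negative root is discarded since n must be a positive integer.)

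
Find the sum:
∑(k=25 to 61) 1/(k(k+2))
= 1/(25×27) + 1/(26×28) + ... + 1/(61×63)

Partial fractions: 1/(k(k+2)) = (1/2)[1/k - 1/(k+2)]
Telescoping leaves the first two and last two terms:
= (1/2)[1/25 + 1/26 - 1/62 - 1/63]
= 29489/1269450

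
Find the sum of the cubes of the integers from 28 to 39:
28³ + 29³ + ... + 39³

Use ∑_{k=1}^{n} k³ = [n(n+1)/2]², then subtract the first 27 terms.
∑_{k=1}^{39} k³ = [39×40/2]² = 780² = 608400
∑_{k=1}^{27} k³ = [27×28/2]² = 378² = 142884
∑_{k=28}^{39} k³ = 608400 - 142884 = 465516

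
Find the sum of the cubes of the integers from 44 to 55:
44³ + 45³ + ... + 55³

Use ∑_{k=1}^{n} k³ = [n(n+1)/2]², then subtract the first 43 terms.
∑_{k=1}^{55} k³ = [55×56/2]² = 1540² = 2371600
∑_{k=1}^{43} k³ = [43×44/2]² = 946² = 894916
∑_{k=44}^{55} k³ = 2371600 - 894916 = 1476684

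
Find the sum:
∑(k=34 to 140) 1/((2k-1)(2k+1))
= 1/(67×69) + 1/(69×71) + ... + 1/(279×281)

Partial fractions: 1/((2k-1)(2k+1)) = (1/2)[1/(2k-1) - 1/(2k+1)]
The series telescopes:
= (1/2)[1/67 - 1/281]
= 107/18827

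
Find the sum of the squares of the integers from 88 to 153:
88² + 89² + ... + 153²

Use ∑_{k=1}^{n} k² = n(n+1)(2n+1)/6, then subtract the first 87 terms.
∑_{k=1}^{153} k² = 153×154×307/6 = 1205589
∑_{k=1}^{87} k² = 87×88×175/6 = 223300
∑_{k=88}^{153} k² = 1205589 - 223300 = 982289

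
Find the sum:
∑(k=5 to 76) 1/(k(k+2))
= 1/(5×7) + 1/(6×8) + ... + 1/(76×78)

Partial fractions: 1/(k(k+2)) = (1/2)[1/k - 1/(k+2)]
Telescoping leaves the first two and last two terms:
= (1/2)[1/5 + 1/6 - 1/77 - 1/78]
= 853/5005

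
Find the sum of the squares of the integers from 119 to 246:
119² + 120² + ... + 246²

Use ∑_{k=1}^{n} k² = n(n+1)(2n+1)/6, then subtract the first 118 terms.
∑_{k=1}^{246} k² = 246×247×493/6 = 4992611
∑_{k=1}^{118} k² = 118×119×237/6 = 554659
∑_{k=119}^{246} k² = 4992611 - 554659 = 4437952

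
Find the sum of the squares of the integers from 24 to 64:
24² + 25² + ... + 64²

Use ∑_{k=1}^{n} k² = n(n+1)(2n+1)/6, then subtract the first 23 terms.
∑_{k=1}^{64} k² = 64×65×129/6 = 89440
∑_{k=1}^{23} k² = 23×24×47/6 = 4324
∑_{k=24}^{64} k² = 89440 - 4324 = 85116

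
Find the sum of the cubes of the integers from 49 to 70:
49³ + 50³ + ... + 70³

Use ∑_{k=1}^{n} k³ = [n(n+1)/2]², then subtract the first 48 terms.
∑_{k=1}^{70} k³ = [70×71/2]² = 2485² = 6175225
∑_{k=1}^{48} k³ = [48×49/2]² = 1176² = 1382976
∑_{k=49}^{70} k³ = 6175225 - 1382976 = 4792249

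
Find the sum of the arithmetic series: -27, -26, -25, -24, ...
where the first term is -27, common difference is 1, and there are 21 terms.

Sₙ = n/2 × (first + last)
Last term = a + (n-1)d = -27 + (21-1)×1 = -7
S_21 = 21/2 × (-27 + (-7))
S_21 = 21/2 × (-34) = -357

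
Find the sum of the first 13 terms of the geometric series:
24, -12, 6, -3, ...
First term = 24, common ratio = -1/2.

Sₙ = a(1 - rⁿ) / (1 - r)
S_13 = 24(1 - (-1/2)^13) / (1 - (-1/2))
S_13 = 24(1 - (-1/8192)) / (3/2)
S_13 = 8193/512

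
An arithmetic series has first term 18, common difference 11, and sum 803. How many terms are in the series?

Using S = n/2 × [2a + (n-1)d]
803 = n/2 × [2(18) + (n-1)(11)]
803 = n/2 × [36 + 11n - 11]
1606 = n × [25 + 11n]
11n² + (25)n - 1606 = 0
Discriminant: Δ = (25)² - 4(11)(-1606) = 625 + 70664 = 71289
√Δ = 267
n = [-(25) + √Δ] / (2·11) = (-25 + 267) / 22 = 242 / 22 = 11
(The negative root is discarded since n must be a positive integer.)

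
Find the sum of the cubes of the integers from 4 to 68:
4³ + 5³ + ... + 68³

Use ∑_{k=1}^{n} k³ = [n(n+1)/2]², then subtract the first 3 terms.
∑_{k=1}^{68} k³ = [68×69/2]² = 2346² = 5503716
∑_{k=1}^{3} k³ = [3×4/2]² = 6² = 36
∑_{k=4}^{68} k³ = 5503716 - 36 = 5503680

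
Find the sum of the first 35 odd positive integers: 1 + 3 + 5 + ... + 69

Sum of first n odd numbers = n²
= 35²
= 1225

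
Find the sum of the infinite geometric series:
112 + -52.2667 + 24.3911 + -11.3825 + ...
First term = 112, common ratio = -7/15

For |r| < 1, S = a / (1 - r)
S = 112 / (1 - (-7/15))
S = 112 / (22/15)
S = 840/11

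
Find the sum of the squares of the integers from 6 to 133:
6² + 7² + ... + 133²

Use ∑_{k=1}^{n} k² = n(n+1)(2n+1)/6, then subtract the first 5 terms.
∑_{k=1}^{133} k² = 133×134×267/6 = 793079
∑_{k=1}^{5} k² = 5×6×11/6 = 55
∑_{k=6}^{133} k² = 793079 - 55 = 793024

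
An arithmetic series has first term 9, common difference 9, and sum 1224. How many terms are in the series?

Using S = n/2 × [2a + (n-1)d]
1224 = n/2 × [2(9) + (n-1)(9)]
1224 = n/2 × [18 + 9n - 9]
2448 = n × [9 + 9n]
9n² + (9)n - 2448 = 0
Discriminant: Δ = (9)² - 4(9)(-2448) = 81 + 88128 = 88209
√Δ = 297
n = [-(9) + √Δ] / (2·9) = (-9 + 297) / 18 = 288 / 18 = 16
(The negative root is discarded since n must be a positive integer.)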